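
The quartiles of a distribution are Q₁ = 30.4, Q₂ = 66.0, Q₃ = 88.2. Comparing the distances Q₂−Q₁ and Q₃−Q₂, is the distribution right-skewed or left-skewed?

left-skewed

Q₂ − Q₁ = 35.6;  Q₃ − Q₂ = 22.2
Q₂ − Q₁ > Q₃ − Q₂ ⇒ the lower half is more spread out ⇒ left-skewed.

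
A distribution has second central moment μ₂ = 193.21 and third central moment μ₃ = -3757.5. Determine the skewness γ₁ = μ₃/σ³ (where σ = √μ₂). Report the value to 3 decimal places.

σ = √μ₂ = √193.21 = 13.90000
σ³ = μ₂^(3/2) = 2685.61900
γ₁ = μ₃/σ³ = -3757.5 / 2685.61900 ≈ -1.399

-1.399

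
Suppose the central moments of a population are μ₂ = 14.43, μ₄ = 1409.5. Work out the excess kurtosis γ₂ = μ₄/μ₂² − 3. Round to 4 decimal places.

μ₂² = 14.43² = 208.22490
μ₄/μ₂² = 1409.5 / 208.22490 = 6.76912
γ₂ = 6.76912 − 3 ≈ 3.7691

3.7691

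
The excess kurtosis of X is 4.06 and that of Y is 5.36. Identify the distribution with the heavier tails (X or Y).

Y

Higher excess kurtosis ⇒ heavier tails relative to the normal distribution.
4.06 vs 5.36: the larger is 5.36, so Y has heavier tails.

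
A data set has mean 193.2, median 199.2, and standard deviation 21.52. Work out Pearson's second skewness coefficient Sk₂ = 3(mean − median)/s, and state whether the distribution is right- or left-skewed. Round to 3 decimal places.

Sk₂ = 3(193.2 − 199.2) / 21.52 = 3 × -6.0000 / 21.52
    = -18.0000 / 21.52 ≈ -0.836
Sk₂ < 0 ⇒ mean < median ⇒ left-skewed (negative skew).

-0.836, left-skewed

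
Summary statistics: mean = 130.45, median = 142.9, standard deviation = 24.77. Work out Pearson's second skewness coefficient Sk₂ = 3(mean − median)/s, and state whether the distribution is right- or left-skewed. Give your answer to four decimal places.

Sk₂ = 3(130.45 − 142.9) / 24.77 = 3 × -12.4500 / 24.77
    = -37.3500 / 24.77 ≈ -1.5079
Sk₂ < 0 ⇒ mean < median ⇒ left-skewed (negative skew).

-1.5079, left-skewed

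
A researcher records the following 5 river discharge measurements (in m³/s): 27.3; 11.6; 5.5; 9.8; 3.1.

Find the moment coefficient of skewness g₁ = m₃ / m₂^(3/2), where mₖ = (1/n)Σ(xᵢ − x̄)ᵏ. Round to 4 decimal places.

x̄ = (27.3 + 11.6 + 5.5 + 9.8 + 3.1) / 5 = 11.4600
deviations (xᵢ − x̄): 15.8400, 0.1400, -5.9600, -1.6600, -8.3600
Σ(xᵢ − x̄)² = 359.0920 ⇒ m₂ = 359.0920/5 = 71.81840
Σ(xᵢ − x̄)³ = 3173.7874 ⇒ m₃ = 3173.7874/5 = 634.75747
m₂^(3/2) = 71.81840^(1.5) = 608.63033
g₁ = m₃ / m₂^(3/2) = 634.75747 / 608.63033 ≈ 1.0429

1.0429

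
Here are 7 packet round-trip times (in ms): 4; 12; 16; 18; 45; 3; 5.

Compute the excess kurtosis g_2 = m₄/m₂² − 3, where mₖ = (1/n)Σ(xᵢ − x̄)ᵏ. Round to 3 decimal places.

0.750

x̄ = 14.7143
Σ(xᵢ − x̄)² = 1283.4286 ⇒ m₂ = 183.34694
Σ(xᵢ − x̄)⁴ = 882388.1866 ⇒ m₄ = 126055.45523
m₂² = 33616.09996
g_2 = m₄/m₂² − 3 = 3.74985 − 3 ≈ 0.750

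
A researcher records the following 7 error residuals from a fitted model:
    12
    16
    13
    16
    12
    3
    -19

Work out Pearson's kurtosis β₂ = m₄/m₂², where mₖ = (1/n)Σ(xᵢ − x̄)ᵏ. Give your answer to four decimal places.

4.0653

x̄ = 7.5714
Σ(xᵢ − x̄)² = 937.7143 ⇒ m₂ = 133.95918
Σ(xᵢ − x̄)⁴ = 510661.6793 ⇒ m₄ = 72951.66847
m₂² = 17945.06289
β₂ = m₄/m₂² = 72951.66847 / 17945.06289 ≈ 4.0653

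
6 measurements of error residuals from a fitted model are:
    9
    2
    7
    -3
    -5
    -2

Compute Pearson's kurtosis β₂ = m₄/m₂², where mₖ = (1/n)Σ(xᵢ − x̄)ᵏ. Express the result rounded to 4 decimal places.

x̄ = 1.3333
Σ(xᵢ − x̄)² = 161.3333 ⇒ m₂ = 26.88889
Σ(xᵢ − x̄)⁴ = 6571.1111 ⇒ m₄ = 1095.18519
m₂² = 723.01235
β₂ = m₄/m₂² = 1095.18519 / 723.01235 ≈ 1.5148

1.5148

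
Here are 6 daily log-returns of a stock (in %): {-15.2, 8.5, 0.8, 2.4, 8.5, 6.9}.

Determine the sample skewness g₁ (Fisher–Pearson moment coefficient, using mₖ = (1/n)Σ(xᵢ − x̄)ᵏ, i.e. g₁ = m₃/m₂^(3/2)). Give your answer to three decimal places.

-1.319

x̄ = (-15.2 + 8.5 + 0.8 + 2.4 + 8.5 + 6.9) / 6 = 1.9833
deviations (xᵢ − x̄): -17.1833, 6.5167, -1.1833, 0.4167, 6.5167, 4.9167
Σ(xᵢ − x̄)² = 405.9483 ⇒ m₂ = 405.9483/6 = 67.65806
Σ(xᵢ − x̄)³ = -4402.9156 ⇒ m₃ = -4402.9156/6 = -733.81926
m₂^(3/2) = 67.65806^(1.5) = 556.51807
g₁ = m₃ / m₂^(3/2) = -733.81926 / 556.51807 ≈ -1.319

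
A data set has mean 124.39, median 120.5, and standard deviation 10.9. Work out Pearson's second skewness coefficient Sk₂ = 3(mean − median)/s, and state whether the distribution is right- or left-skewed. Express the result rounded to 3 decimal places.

1.071, right-skewed

Sk₂ = 3(124.39 − 120.5) / 10.9 = 3 × 3.8900 / 10.9
    = 11.6700 / 10.9 ≈ 1.071
Sk₂ > 0 ⇒ mean > median ⇒ right-skewed (positive skew).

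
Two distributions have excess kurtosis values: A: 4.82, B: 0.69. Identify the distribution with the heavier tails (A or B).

Higher excess kurtosis ⇒ heavier tails relative to the normal distribution.
4.82 vs 0.69: the larger is 4.82, so A has heavier tails.

A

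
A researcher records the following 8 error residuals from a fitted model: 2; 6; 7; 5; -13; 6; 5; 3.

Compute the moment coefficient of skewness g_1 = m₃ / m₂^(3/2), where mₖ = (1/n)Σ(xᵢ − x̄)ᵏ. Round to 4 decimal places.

x̄ = (2 + 6 + 7 + 5 - 13 + 6 + 5 + 3) / 8 = 2.6250
deviations (xᵢ − x̄): -0.6250, 3.3750, 4.3750, 2.3750, -15.6250, 3.3750, 2.3750, 0.3750
Σ(xᵢ − x̄)² = 297.8750 ⇒ m₂ = 297.8750/8 = 37.23438
Σ(xᵢ − x̄)³ = -3627.4688 ⇒ m₃ = -3627.4688/8 = -453.43359
m₂^(3/2) = 37.23438^(1.5) = 227.20407
g_1 = m₃ / m₂^(3/2) = -453.43359 / 227.20407 ≈ -1.9957

-1.9957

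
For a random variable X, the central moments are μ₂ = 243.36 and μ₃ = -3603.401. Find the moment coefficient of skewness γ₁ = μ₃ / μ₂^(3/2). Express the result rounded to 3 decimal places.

σ = √μ₂ = √243.36 = 15.60000
σ³ = μ₂^(3/2) = 3796.41600
γ₁ = μ₃/σ³ = -3603.401 / 3796.41600 ≈ -0.949

-0.949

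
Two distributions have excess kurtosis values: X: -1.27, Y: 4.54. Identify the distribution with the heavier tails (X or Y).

Y

Higher excess kurtosis ⇒ heavier tails relative to the normal distribution.
-1.27 vs 4.54: the larger is 4.54, so Y has heavier tails. (Y is leptokurtic — heavier-than-normal tails; the other is platykurtic.)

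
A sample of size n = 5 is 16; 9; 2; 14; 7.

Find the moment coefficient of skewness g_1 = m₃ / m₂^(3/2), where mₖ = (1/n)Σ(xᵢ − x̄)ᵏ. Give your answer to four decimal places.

x̄ = (16 + 9 + 2 + 14 + 7) / 5 = 9.6000
deviations (xᵢ − x̄): 6.4000, -0.6000, -7.6000, 4.4000, -2.6000
Σ(xᵢ − x̄)² = 125.2000 ⇒ m₂ = 125.2000/5 = 25.04000
Σ(xᵢ − x̄)³ = -109.4400 ⇒ m₃ = -109.4400/5 = -21.88800
m₂^(3/2) = 25.04000^(1.5) = 125.30012
g_1 = m₃ / m₂^(3/2) = -21.88800 / 125.30012 ≈ -0.1747

-0.1747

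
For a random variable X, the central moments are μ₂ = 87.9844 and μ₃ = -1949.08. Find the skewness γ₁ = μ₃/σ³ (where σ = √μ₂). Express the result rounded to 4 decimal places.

σ = √μ₂ = √87.9844 = 9.38000
σ³ = μ₂^(3/2) = 825.29367
γ₁ = μ₃/σ³ = -1949.08 / 825.29367 ≈ -2.3617

-2.3617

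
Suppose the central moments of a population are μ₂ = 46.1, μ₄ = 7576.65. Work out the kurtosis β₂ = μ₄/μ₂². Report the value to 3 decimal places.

3.565

μ₂² = 46.1² = 2125.21000
μ₄/μ₂² = 7576.65 / 2125.21000 = 3.56513
β₂ ≈ 3.565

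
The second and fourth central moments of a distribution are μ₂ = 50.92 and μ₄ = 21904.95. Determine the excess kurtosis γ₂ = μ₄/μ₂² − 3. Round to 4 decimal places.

μ₂² = 50.92² = 2592.84640
μ₄/μ₂² = 21904.95 / 2592.84640 = 8.44823
γ₂ = 8.44823 − 3 ≈ 5.4482

5.4482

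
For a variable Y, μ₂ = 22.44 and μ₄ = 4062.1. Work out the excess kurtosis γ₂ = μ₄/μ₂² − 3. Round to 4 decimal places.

5.0669

μ₂² = 22.44² = 503.55360
μ₄/μ₂² = 4062.1 / 503.55360 = 8.06687
γ₂ = 8.06687 − 3 ≈ 5.0669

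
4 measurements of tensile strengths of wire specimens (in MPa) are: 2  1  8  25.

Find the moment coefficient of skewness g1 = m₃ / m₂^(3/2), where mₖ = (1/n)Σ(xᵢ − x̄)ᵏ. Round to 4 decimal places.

0.9105

x̄ = (2 + 1 + 8 + 25) / 4 = 9.0000
deviations (xᵢ − x̄): -7.0000, -8.0000, -1.0000, 16.0000
Σ(xᵢ − x̄)² = 370.0000 ⇒ m₂ = 370.0000/4 = 92.50000
Σ(xᵢ − x̄)³ = 3240.0000 ⇒ m₃ = 3240.0000/4 = 810.00000
m₂^(3/2) = 92.50000^(1.5) = 889.63651
g1 = m₃ / m₂^(3/2) = 810.00000 / 889.63651 ≈ 0.9105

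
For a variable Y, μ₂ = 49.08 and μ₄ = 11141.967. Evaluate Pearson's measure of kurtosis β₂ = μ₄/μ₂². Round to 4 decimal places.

4.6254

μ₂² = 49.08² = 2408.84640
μ₄/μ₂² = 11141.967 / 2408.84640 = 4.62544
β₂ ≈ 4.6254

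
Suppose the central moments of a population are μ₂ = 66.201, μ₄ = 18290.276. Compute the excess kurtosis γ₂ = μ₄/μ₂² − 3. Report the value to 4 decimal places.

1.1734

μ₂² = 66.201² = 4382.57240
μ₄/μ₂² = 18290.276 / 4382.57240 = 4.17341
γ₂ = 4.17341 − 3 ≈ 1.1734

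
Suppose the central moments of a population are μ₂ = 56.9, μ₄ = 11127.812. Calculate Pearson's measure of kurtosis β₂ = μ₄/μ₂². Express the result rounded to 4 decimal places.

3.4370

μ₂² = 56.9² = 3237.61000
μ₄/μ₂² = 11127.812 / 3237.61000 = 3.43705
β₂ ≈ 3.4370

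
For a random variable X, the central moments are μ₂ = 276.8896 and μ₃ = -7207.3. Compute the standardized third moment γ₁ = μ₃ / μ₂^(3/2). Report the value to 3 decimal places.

-1.564

σ = √μ₂ = √276.8896 = 16.64000
σ³ = μ₂^(3/2) = 4607.44294
γ₁ = μ₃/σ³ = -7207.3 / 4607.44294 ≈ -1.564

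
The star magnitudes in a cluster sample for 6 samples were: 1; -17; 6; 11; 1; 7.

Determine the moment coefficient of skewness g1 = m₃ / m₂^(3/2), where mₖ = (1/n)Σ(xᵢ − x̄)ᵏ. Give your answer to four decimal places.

x̄ = (1 - 17 + 6 + 11 + 1 + 7) / 6 = 1.5000
deviations (xᵢ − x̄): -0.5000, -18.5000, 4.5000, 9.5000, -0.5000, 5.5000
Σ(xᵢ − x̄)² = 483.5000 ⇒ m₂ = 483.5000/6 = 80.58333
Σ(xᵢ − x̄)³ = -5217.0000 ⇒ m₃ = -5217.0000/6 = -869.50000
m₂^(3/2) = 80.58333^(1.5) = 723.38224
g1 = m₃ / m₂^(3/2) = -869.50000 / 723.38224 ≈ -1.2020

-1.2020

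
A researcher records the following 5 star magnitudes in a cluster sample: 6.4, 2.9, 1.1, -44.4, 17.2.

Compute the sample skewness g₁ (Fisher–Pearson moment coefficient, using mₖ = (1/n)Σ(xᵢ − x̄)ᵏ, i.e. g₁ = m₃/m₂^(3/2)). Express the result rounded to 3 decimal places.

x̄ = (6.4 + 2.9 + 1.1 - 44.4 + 17.2) / 5 = -3.3600
deviations (xᵢ − x̄): 9.7600, 6.2600, 4.4600, -41.0400, 20.5600
Σ(xᵢ − x̄)² = 2261.3320 ⇒ m₂ = 2261.3320/5 = 452.26640
Σ(xᵢ − x̄)³ = -59168.1802 ⇒ m₃ = -59168.1802/5 = -11833.63603
m₂^(3/2) = 452.26640^(1.5) = 9618.14868
g₁ = m₃ / m₂^(3/2) = -11833.63603 / 9618.14868 ≈ -1.230

-1.230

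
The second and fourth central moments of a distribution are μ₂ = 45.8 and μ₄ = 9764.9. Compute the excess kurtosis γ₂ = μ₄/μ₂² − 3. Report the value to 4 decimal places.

μ₂² = 45.8² = 2097.64000
μ₄/μ₂² = 9764.9 / 2097.64000 = 4.65518
γ₂ = 4.65518 − 3 ≈ 1.6552

1.6552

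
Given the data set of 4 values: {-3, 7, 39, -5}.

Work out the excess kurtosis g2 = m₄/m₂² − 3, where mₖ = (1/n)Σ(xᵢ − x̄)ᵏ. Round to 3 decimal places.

-0.862

x̄ = 9.5000
Σ(xᵢ − x̄)² = 1243.0000 ⇒ m₂ = 310.75000
Σ(xᵢ − x̄)⁴ = 825993.2500 ⇒ m₄ = 206498.31250
m₂² = 96565.56250
g2 = m₄/m₂² − 3 = 2.13843 − 3 ≈ -0.862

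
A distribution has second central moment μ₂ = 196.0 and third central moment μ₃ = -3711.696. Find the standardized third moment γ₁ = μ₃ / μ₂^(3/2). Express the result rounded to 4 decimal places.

σ = √μ₂ = √196.0 = 14.00000
σ³ = μ₂^(3/2) = 2744.00000
γ₁ = μ₃/σ³ = -3711.696 / 2744.00000 ≈ -1.3527

-1.3527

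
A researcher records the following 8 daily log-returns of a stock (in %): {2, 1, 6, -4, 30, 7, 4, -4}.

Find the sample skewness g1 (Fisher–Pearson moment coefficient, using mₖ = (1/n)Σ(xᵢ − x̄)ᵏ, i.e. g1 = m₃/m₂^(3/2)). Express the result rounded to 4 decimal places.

x̄ = (2 + 1 + 6 - 4 + 30 + 7 + 4 - 4) / 8 = 5.2500
deviations (xᵢ − x̄): -3.2500, -4.2500, 0.7500, -9.2500, 24.7500, 1.7500, -1.2500, -9.2500
Σ(xᵢ − x̄)² = 817.5000 ⇒ m₂ = 817.5000/8 = 102.18750
Σ(xᵢ − x̄)³ = 13470.7500 ⇒ m₃ = 13470.7500/8 = 1683.84375
m₂^(3/2) = 102.18750^(1.5) = 1032.99129
g1 = m₃ / m₂^(3/2) = 1683.84375 / 1032.99129 ≈ 1.6301

1.6301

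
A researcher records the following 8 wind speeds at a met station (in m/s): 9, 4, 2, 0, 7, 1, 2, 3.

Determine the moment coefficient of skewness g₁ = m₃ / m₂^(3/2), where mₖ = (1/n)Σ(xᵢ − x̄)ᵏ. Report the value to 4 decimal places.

0.7596

x̄ = (9 + 4 + 2 + 0 + 7 + 1 + 2 + 3) / 8 = 3.5000
deviations (xᵢ − x̄): 5.5000, 0.5000, -1.5000, -3.5000, 3.5000, -2.5000, -1.5000, -0.5000
Σ(xᵢ − x̄)² = 66.0000 ⇒ m₂ = 66.0000/8 = 8.25000
Σ(xᵢ − x̄)³ = 144.0000 ⇒ m₃ = 144.0000/8 = 18.00000
m₂^(3/2) = 8.25000^(1.5) = 23.69632
g₁ = m₃ / m₂^(3/2) = 18.00000 / 23.69632 ≈ 0.7596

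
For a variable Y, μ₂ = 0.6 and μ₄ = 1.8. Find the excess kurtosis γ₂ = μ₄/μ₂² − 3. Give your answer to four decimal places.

μ₂² = 0.6² = 0.36000
μ₄/μ₂² = 1.8 / 0.36000 = 5.00000
γ₂ = 5.00000 − 3 ≈ 2.0000

2.0000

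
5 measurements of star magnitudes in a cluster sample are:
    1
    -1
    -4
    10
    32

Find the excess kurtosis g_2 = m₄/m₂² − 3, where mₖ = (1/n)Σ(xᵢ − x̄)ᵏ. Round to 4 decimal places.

x̄ = 7.6000
Σ(xᵢ − x̄)² = 853.2000 ⇒ m₂ = 170.64000
Σ(xᵢ − x̄)⁴ = 379960.6560 ⇒ m₄ = 75992.13120
m₂² = 29118.00960
g_2 = m₄/m₂² − 3 = 2.60980 − 3 ≈ -0.3902

-0.3902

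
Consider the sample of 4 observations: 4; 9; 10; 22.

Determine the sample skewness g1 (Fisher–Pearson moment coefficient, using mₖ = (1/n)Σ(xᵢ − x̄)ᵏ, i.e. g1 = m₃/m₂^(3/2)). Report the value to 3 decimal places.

0.734

x̄ = (4 + 9 + 10 + 22) / 4 = 11.2500
deviations (xᵢ − x̄): -7.2500, -2.2500, -1.2500, 10.7500
Σ(xᵢ − x̄)² = 174.7500 ⇒ m₂ = 174.7500/4 = 43.68750
Σ(xᵢ − x̄)³ = 847.8750 ⇒ m₃ = 847.8750/4 = 211.96875
m₂^(3/2) = 43.68750^(1.5) = 288.75917
g1 = m₃ / m₂^(3/2) = 211.96875 / 288.75917 ≈ 0.734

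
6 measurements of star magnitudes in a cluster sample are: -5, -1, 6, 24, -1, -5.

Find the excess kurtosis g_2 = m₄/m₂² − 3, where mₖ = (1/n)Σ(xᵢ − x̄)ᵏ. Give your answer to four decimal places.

0.2776

x̄ = 3.0000
Σ(xᵢ − x̄)² = 610.0000 ⇒ m₂ = 101.66667
Σ(xᵢ − x̄)⁴ = 203266.0000 ⇒ m₄ = 33877.66667
m₂² = 10336.11111
g_2 = m₄/m₂² − 3 = 3.27760 − 3 ≈ 0.2776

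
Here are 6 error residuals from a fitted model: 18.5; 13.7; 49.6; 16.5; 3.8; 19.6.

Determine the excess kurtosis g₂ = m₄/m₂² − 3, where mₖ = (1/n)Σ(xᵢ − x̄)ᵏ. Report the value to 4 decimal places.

0.4372

x̄ = 20.2833
Σ(xᵢ − x̄)² = 1192.4683 ⇒ m₂ = 198.74472
Σ(xᵢ − x̄)⁴ = 814598.0609 ⇒ m₄ = 135766.34348
m₂² = 39499.46461
g₂ = m₄/m₂² − 3 = 3.43717 − 3 ≈ 0.4372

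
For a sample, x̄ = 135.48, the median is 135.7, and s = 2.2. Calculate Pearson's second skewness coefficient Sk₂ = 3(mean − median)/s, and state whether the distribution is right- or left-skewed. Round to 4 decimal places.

Sk₂ = 3(135.48 − 135.7) / 2.2 = 3 × -0.2200 / 2.2
    = -0.6600 / 2.2 ≈ -0.3000
Sk₂ < 0 ⇒ mean < median ⇒ left-skewed (negative skew).

-0.3000, left-skewed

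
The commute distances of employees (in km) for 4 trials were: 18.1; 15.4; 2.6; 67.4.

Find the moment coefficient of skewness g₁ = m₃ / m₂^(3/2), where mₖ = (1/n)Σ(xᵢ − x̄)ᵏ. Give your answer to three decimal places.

0.954

x̄ = (18.1 + 15.4 + 2.6 + 67.4) / 4 = 25.8750
deviations (xᵢ − x̄): -7.7750, -10.4750, -23.2750, 41.5250
Σ(xᵢ − x̄)² = 2436.2275 ⇒ m₂ = 2436.2275/4 = 609.05688
Σ(xᵢ − x̄)³ = 57374.5781 ⇒ m₃ = 57374.5781/4 = 14343.64453
m₂^(3/2) = 609.05688^(1.5) = 15030.96193
g₁ = m₃ / m₂^(3/2) = 14343.64453 / 15030.96193 ≈ 0.954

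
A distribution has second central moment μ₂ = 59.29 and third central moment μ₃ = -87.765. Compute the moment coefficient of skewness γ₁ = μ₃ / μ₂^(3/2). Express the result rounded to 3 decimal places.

-0.192

σ = √μ₂ = √59.29 = 7.70000
σ³ = μ₂^(3/2) = 456.53300
γ₁ = μ₃/σ³ = -87.765 / 456.53300 ≈ -0.192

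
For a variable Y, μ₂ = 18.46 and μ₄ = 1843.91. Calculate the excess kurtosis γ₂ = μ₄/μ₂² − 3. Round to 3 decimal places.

2.411

μ₂² = 18.46² = 340.77160
μ₄/μ₂² = 1843.91 / 340.77160 = 5.41098
γ₂ = 5.41098 − 3 ≈ 2.411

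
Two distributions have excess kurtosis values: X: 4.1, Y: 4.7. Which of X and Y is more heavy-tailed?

Higher excess kurtosis ⇒ heavier tails relative to the normal distribution.
4.1 vs 4.7: the larger is 4.7, so Y has heavier tails.

Y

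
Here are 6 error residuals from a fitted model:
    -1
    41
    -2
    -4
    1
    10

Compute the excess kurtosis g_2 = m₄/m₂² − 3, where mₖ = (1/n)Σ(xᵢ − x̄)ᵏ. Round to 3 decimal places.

x̄ = 7.5000
Σ(xᵢ − x̄)² = 1465.5000 ⇒ m₂ = 244.25000
Σ(xᵢ − x̄)⁴ = 1292124.3750 ⇒ m₄ = 215354.06250
m₂² = 59658.06250
g_2 = m₄/m₂² − 3 = 3.60981 − 3 ≈ 0.610

0.610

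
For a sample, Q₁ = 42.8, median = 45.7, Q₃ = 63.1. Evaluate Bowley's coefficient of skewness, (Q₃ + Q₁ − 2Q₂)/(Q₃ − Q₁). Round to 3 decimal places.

0.714

numerator: Q₃ + Q₁ − 2Q₂ = 63.1 + 42.8 − 2×45.7 = 14.5000
denominator: Q₃ − Q₁ = 63.1 − 42.8 = 20.3000
Bowley skewness = 14.5000 / 20.3000 ≈ 0.714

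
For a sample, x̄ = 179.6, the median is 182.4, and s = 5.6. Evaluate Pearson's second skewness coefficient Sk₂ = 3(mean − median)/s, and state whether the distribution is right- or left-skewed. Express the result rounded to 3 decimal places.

Sk₂ = 3(179.6 − 182.4) / 5.6 = 3 × -2.8000 / 5.6
    = -8.4000 / 5.6 ≈ -1.500
Sk₂ < 0 ⇒ mean < median ⇒ left-skewed (negative skew).

-1.500, left-skewed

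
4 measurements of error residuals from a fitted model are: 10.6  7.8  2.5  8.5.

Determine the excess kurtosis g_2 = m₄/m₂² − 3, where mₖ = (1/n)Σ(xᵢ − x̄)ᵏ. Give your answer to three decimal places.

-0.897

x̄ = 7.3500
Σ(xᵢ − x̄)² = 35.6100 ⇒ m₂ = 8.90250
Σ(xᵢ − x̄)⁴ = 666.6644 ⇒ m₄ = 166.66611
m₂² = 79.25451
g_2 = m₄/m₂² − 3 = 2.10292 − 3 ≈ -0.897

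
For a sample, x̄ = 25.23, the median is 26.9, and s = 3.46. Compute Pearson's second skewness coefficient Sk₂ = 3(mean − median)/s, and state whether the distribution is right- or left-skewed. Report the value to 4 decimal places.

Sk₂ = 3(25.23 − 26.9) / 3.46 = 3 × -1.6700 / 3.46
    = -5.0100 / 3.46 ≈ -1.4480
Sk₂ < 0 ⇒ mean < median ⇒ left-skewed (negative skew).

-1.4480, left-skewed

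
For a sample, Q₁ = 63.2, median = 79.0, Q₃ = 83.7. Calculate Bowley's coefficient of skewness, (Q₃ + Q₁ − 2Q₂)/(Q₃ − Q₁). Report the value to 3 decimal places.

-0.541

numerator: Q₃ + Q₁ − 2Q₂ = 83.7 + 63.2 − 2×79.0 = -11.1000
denominator: Q₃ − Q₁ = 83.7 − 63.2 = 20.5000
Bowley skewness = -11.1000 / 20.5000 ≈ -0.541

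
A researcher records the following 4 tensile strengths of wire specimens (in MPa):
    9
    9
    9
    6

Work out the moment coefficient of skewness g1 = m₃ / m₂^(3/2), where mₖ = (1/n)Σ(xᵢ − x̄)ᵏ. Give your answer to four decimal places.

x̄ = (9 + 9 + 9 + 6) / 4 = 8.2500
deviations (xᵢ − x̄): 0.7500, 0.7500, 0.7500, -2.2500
Σ(xᵢ − x̄)² = 6.7500 ⇒ m₂ = 6.7500/4 = 1.68750
Σ(xᵢ − x̄)³ = -10.1250 ⇒ m₃ = -10.1250/4 = -2.53125
m₂^(3/2) = 1.68750^(1.5) = 2.19213
g1 = m₃ / m₂^(3/2) = -2.53125 / 2.19213 ≈ -1.1547

-1.1547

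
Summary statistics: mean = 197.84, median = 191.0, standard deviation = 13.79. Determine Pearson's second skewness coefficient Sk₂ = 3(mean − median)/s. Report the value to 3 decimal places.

1.488

Sk₂ = 3(197.84 − 191.0) / 13.79 = 3 × 6.8400 / 13.79
    = 20.5200 / 13.79 ≈ 1.488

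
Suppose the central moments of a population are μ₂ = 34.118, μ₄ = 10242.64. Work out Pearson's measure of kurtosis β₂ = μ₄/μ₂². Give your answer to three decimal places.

μ₂² = 34.118² = 1164.03792
μ₄/μ₂² = 10242.64 / 1164.03792 = 8.79923
β₂ ≈ 8.799

8.799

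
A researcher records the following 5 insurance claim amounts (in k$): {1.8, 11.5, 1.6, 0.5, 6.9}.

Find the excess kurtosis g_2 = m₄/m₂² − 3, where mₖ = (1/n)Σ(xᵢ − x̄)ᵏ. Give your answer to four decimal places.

x̄ = 4.4600
Σ(xᵢ − x̄)² = 86.4520 ⇒ m₂ = 17.29040
Σ(xᵢ − x̄)⁴ = 2854.6801 ⇒ m₄ = 570.93602
m₂² = 298.95793
g_2 = m₄/m₂² − 3 = 1.90975 − 3 ≈ -1.0902

-1.0902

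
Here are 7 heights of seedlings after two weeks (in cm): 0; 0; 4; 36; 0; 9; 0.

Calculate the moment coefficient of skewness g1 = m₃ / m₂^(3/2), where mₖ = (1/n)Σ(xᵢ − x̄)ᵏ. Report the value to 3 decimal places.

1.788

x̄ = (0 + 0 + 4 + 36 + 0 + 9 + 0) / 7 = 7.0000
deviations (xᵢ − x̄): -7.0000, -7.0000, -3.0000, 29.0000, -7.0000, 2.0000, -7.0000
Σ(xᵢ − x̄)² = 1050.0000 ⇒ m₂ = 1050.0000/7 = 150.00000
Σ(xᵢ − x̄)³ = 22998.0000 ⇒ m₃ = 22998.0000/7 = 3285.42857
m₂^(3/2) = 150.00000^(1.5) = 1837.11731
g1 = m₃ / m₂^(3/2) = 3285.42857 / 1837.11731 ≈ 1.788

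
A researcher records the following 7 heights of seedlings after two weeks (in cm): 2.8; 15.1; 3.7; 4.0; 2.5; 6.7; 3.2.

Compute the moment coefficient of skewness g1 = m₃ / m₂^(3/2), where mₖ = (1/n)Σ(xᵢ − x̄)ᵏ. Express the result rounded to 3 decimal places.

1.686

x̄ = (2.8 + 15.1 + 3.7 + 4.0 + 2.5 + 6.7 + 3.2) / 7 = 5.4286
deviations (xᵢ − x̄): -2.6286, 9.6714, -1.7286, -1.4286, -2.9286, 1.2714, -2.2286
Σ(xᵢ − x̄)² = 120.6343 ⇒ m₂ = 120.6343/7 = 17.23347
Σ(xᵢ − x̄)³ = 844.2598 ⇒ m₃ = 844.2598/7 = 120.60854
m₂^(3/2) = 17.23347^(1.5) = 71.54167
g1 = m₃ / m₂^(3/2) = 120.60854 / 71.54167 ≈ 1.686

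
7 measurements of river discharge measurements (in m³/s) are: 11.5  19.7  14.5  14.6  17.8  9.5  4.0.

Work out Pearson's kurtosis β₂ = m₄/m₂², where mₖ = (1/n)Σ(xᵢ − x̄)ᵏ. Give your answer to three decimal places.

x̄ = 13.0857
Σ(xᵢ − x̄)² = 168.1886 ⇒ m₂ = 24.02694
Σ(xᵢ − x̄)⁴ = 9403.3125 ⇒ m₄ = 1343.33035
m₂² = 577.29379
β₂ = m₄/m₂² = 1343.33035 / 577.29379 ≈ 2.327

2.327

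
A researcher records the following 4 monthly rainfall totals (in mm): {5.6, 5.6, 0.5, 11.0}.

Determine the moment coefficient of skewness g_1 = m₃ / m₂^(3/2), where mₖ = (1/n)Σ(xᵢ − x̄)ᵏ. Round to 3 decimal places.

x̄ = (5.6 + 5.6 + 0.5 + 11.0) / 4 = 5.6750
deviations (xᵢ − x̄): -0.0750, -0.0750, -5.1750, 5.3250
Σ(xᵢ − x̄)² = 55.1475 ⇒ m₂ = 55.1475/4 = 13.78688
Σ(xᵢ − x̄)³ = 12.4031 ⇒ m₃ = 12.4031/4 = 3.10078
m₂^(3/2) = 13.78688^(1.5) = 51.19161
g_1 = m₃ / m₂^(3/2) = 3.10078 / 51.19161 ≈ 0.061

0.061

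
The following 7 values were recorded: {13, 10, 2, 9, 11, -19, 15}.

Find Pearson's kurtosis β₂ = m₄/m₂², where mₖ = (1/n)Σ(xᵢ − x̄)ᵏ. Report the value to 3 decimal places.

x̄ = 5.8571
Σ(xᵢ − x̄)² = 820.8571 ⇒ m₂ = 117.26531
Σ(xᵢ − x̄)⁴ = 392676.3790 ⇒ m₄ = 56096.62557
m₂² = 13751.15202
β₂ = m₄/m₂² = 56096.62557 / 13751.15202 ≈ 4.079

4.079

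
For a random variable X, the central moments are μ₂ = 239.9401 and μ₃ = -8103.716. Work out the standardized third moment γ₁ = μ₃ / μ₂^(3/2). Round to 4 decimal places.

σ = √μ₂ = √239.9401 = 15.49000
σ³ = μ₂^(3/2) = 3716.67215
γ₁ = μ₃/σ³ = -8103.716 / 3716.67215 ≈ -2.1804

-2.1804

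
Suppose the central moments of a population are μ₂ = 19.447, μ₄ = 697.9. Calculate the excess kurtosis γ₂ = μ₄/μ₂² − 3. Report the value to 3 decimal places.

-1.155

μ₂² = 19.447² = 378.18581
μ₄/μ₂² = 697.9 / 378.18581 = 1.84539
γ₂ = 1.84539 − 3 ≈ -1.155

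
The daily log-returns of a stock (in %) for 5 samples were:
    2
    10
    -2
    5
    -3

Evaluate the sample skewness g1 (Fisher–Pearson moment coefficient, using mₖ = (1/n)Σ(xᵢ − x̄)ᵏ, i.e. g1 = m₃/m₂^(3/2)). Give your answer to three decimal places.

0.397

x̄ = (2 + 10 - 2 + 5 - 3) / 5 = 2.4000
deviations (xᵢ − x̄): -0.4000, 7.6000, -4.4000, 2.6000, -5.4000
Σ(xᵢ − x̄)² = 113.2000 ⇒ m₂ = 113.2000/5 = 22.64000
Σ(xᵢ − x̄)³ = 213.8400 ⇒ m₃ = 213.8400/5 = 42.76800
m₂^(3/2) = 22.64000^(1.5) = 107.72454
g1 = m₃ / m₂^(3/2) = 42.76800 / 107.72454 ≈ 0.397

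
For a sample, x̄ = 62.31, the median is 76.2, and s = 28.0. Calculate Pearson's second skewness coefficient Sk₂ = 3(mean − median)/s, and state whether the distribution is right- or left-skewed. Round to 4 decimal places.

-1.4882, left-skewed

Sk₂ = 3(62.31 − 76.2) / 28.0 = 3 × -13.8900 / 28.0
    = -41.6700 / 28.0 ≈ -1.4882
Sk₂ < 0 ⇒ mean < median ⇒ left-skewed (negative skew).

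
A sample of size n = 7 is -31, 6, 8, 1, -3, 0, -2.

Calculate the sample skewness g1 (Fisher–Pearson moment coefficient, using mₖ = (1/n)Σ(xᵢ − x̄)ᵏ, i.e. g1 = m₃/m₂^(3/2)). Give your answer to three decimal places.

-1.627

x̄ = (-31 + 6 + 8 + 1 - 3 + 0 - 2) / 7 = -3.0000
deviations (xᵢ − x̄): -28.0000, 9.0000, 11.0000, 4.0000, 0.0000, 3.0000, 1.0000
Σ(xᵢ − x̄)² = 1012.0000 ⇒ m₂ = 1012.0000/7 = 144.57143
Σ(xᵢ − x̄)³ = -19800.0000 ⇒ m₃ = -19800.0000/7 = -2828.57143
m₂^(3/2) = 144.57143^(1.5) = 1738.29591
g1 = m₃ / m₂^(3/2) = -2828.57143 / 1738.29591 ≈ -1.627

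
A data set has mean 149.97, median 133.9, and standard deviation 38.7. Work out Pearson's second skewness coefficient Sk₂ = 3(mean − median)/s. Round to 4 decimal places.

Sk₂ = 3(149.97 − 133.9) / 38.7 = 3 × 16.0700 / 38.7
    = 48.2100 / 38.7 ≈ 1.2457

1.2457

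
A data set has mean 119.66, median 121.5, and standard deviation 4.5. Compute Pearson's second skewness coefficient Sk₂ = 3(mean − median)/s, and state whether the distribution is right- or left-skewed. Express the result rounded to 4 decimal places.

Sk₂ = 3(119.66 − 121.5) / 4.5 = 3 × -1.8400 / 4.5
    = -5.5200 / 4.5 ≈ -1.2267
Sk₂ < 0 ⇒ mean < median ⇒ left-skewed (negative skew).

-1.2267, left-skewed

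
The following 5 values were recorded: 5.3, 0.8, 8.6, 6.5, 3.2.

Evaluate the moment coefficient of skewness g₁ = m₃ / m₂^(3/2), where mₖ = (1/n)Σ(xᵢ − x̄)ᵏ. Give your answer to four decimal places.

x̄ = (5.3 + 0.8 + 8.6 + 6.5 + 3.2) / 5 = 4.8800
deviations (xᵢ − x̄): 0.4200, -4.0800, 3.7200, 1.6200, -1.6800
Σ(xᵢ − x̄)² = 36.1080 ⇒ m₂ = 36.1080/5 = 7.22160
Σ(xᵢ − x̄)³ = -16.8545 ⇒ m₃ = -16.8545/5 = -3.37090
m₂^(3/2) = 7.22160^(1.5) = 19.40663
g₁ = m₃ / m₂^(3/2) = -3.37090 / 19.40663 ≈ -0.1737

-0.1737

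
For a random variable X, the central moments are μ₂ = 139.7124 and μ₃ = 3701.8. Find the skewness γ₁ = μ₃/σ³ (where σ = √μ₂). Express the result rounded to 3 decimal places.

2.242

σ = √μ₂ = √139.7124 = 11.82000
σ³ = μ₂^(3/2) = 1651.40057
γ₁ = μ₃/σ³ = 3701.8 / 1651.40057 ≈ 2.242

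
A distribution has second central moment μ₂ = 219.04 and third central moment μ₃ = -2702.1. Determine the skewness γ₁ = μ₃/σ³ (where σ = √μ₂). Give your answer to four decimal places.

-0.8335

σ = √μ₂ = √219.04 = 14.80000
σ³ = μ₂^(3/2) = 3241.79200
γ₁ = μ₃/σ³ = -2702.1 / 3241.79200 ≈ -0.8335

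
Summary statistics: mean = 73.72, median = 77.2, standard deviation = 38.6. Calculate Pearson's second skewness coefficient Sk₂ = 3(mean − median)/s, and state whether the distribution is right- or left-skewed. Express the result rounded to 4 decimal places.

Sk₂ = 3(73.72 − 77.2) / 38.6 = 3 × -3.4800 / 38.6
    = -10.4400 / 38.6 ≈ -0.2705
Sk₂ < 0 ⇒ mean < median ⇒ left-skewed (negative skew).

-0.2705, left-skewed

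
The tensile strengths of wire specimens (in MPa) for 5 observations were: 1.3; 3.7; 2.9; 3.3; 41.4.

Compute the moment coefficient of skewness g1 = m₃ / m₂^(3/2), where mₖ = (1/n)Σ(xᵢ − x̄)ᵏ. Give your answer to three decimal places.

x̄ = (1.3 + 3.7 + 2.9 + 3.3 + 41.4) / 5 = 10.5200
deviations (xᵢ − x̄): -9.2200, -6.8200, -7.6200, -7.2200, 30.8800
Σ(xᵢ − x̄)² = 1195.2880 ⇒ m₂ = 1195.2880/5 = 239.05760
Σ(xᵢ − x̄)³ = 27526.5677 ⇒ m₃ = 27526.5677/5 = 5505.31354
m₂^(3/2) = 239.05760^(1.5) = 3696.18613
g1 = m₃ / m₂^(3/2) = 5505.31354 / 3696.18613 ≈ 1.489

1.489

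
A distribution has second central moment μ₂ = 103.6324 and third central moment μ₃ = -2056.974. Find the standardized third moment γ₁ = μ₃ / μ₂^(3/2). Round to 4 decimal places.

-1.9498

σ = √μ₂ = √103.6324 = 10.18000
σ³ = μ₂^(3/2) = 1054.97783
γ₁ = μ₃/σ³ = -2056.974 / 1054.97783 ≈ -1.9498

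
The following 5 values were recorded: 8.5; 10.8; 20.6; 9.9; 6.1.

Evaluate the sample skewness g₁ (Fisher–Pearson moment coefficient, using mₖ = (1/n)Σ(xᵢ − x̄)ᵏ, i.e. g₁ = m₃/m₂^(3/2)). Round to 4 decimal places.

x̄ = (8.5 + 10.8 + 20.6 + 9.9 + 6.1) / 5 = 11.1800
deviations (xᵢ − x̄): -2.6800, -0.3800, 9.4200, -1.2800, -5.0800
Σ(xᵢ − x̄)² = 123.5080 ⇒ m₂ = 123.5080/5 = 24.70160
Σ(xᵢ − x̄)³ = 683.3995 ⇒ m₃ = 683.3995/5 = 136.67990
m₂^(3/2) = 24.70160^(1.5) = 122.76869
g₁ = m₃ / m₂^(3/2) = 136.67990 / 122.76869 ≈ 1.1133

1.1133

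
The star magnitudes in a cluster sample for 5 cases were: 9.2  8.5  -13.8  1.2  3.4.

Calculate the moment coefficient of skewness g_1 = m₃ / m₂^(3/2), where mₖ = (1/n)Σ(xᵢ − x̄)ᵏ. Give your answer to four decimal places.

-1.0369

x̄ = (9.2 + 8.5 - 13.8 + 1.2 + 3.4) / 5 = 1.7000
deviations (xᵢ − x̄): 7.5000, 6.8000, -15.5000, -0.5000, 1.7000
Σ(xᵢ − x̄)² = 345.8800 ⇒ m₂ = 345.8800/5 = 69.17600
Σ(xᵢ − x̄)³ = -2982.7800 ⇒ m₃ = -2982.7800/5 = -596.55600
m₂^(3/2) = 69.17600^(1.5) = 575.35139
g_1 = m₃ / m₂^(3/2) = -596.55600 / 575.35139 ≈ -1.0369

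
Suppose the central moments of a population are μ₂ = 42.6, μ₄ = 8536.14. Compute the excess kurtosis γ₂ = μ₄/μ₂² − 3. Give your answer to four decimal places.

1.7037

μ₂² = 42.6² = 1814.76000
μ₄/μ₂² = 8536.14 / 1814.76000 = 4.70373
γ₂ = 4.70373 − 3 ≈ 1.7037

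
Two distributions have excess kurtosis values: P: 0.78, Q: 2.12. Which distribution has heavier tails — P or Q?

Q

Higher excess kurtosis ⇒ heavier tails relative to the normal distribution.
0.78 vs 2.12: the larger is 2.12, so Q has heavier tails.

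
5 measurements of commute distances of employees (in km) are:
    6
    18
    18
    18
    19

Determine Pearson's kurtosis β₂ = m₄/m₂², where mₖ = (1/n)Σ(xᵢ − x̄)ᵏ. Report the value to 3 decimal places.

3.220

x̄ = 15.8000
Σ(xᵢ − x̄)² = 120.8000 ⇒ m₂ = 24.16000
Σ(xᵢ − x̄)⁴ = 9398.8160 ⇒ m₄ = 1879.76320
m₂² = 583.70560
β₂ = m₄/m₂² = 1879.76320 / 583.70560 ≈ 3.220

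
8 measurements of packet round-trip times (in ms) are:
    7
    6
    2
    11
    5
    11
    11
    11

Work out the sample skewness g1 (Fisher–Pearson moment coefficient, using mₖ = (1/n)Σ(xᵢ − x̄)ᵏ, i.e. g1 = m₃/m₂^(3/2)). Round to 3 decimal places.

x̄ = (7 + 6 + 2 + 11 + 5 + 11 + 11 + 11) / 8 = 8.0000
deviations (xᵢ − x̄): -1.0000, -2.0000, -6.0000, 3.0000, -3.0000, 3.0000, 3.0000, 3.0000
Σ(xᵢ − x̄)² = 86.0000 ⇒ m₂ = 86.0000/8 = 10.75000
Σ(xᵢ − x̄)³ = -144.0000 ⇒ m₃ = -144.0000/8 = -18.00000
m₂^(3/2) = 10.75000^(1.5) = 35.24623
g1 = m₃ / m₂^(3/2) = -18.00000 / 35.24623 ≈ -0.511

-0.511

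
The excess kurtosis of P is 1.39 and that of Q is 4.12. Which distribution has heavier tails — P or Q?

Higher excess kurtosis ⇒ heavier tails relative to the normal distribution.
1.39 vs 4.12: the larger is 4.12, so Q has heavier tails.

Q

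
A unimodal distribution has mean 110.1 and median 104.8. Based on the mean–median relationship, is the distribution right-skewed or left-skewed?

right-skewed

mean − median = 110.1 − 104.8 = 5.3
mean > median ⇒ the longer tail is on the right ⇒ right-skewed (positively skewed).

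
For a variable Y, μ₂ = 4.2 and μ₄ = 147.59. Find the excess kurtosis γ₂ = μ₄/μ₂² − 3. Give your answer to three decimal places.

μ₂² = 4.2² = 17.64000
μ₄/μ₂² = 147.59 / 17.64000 = 8.36678
γ₂ = 8.36678 − 3 ≈ 5.367

5.367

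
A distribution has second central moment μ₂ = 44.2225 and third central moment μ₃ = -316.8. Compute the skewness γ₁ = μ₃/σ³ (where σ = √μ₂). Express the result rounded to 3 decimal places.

-1.077

σ = √μ₂ = √44.2225 = 6.65000
σ³ = μ₂^(3/2) = 294.07962
γ₁ = μ₃/σ³ = -316.8 / 294.07962 ≈ -1.077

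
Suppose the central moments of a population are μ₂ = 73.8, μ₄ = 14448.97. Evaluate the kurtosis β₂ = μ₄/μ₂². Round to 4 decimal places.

2.6529

μ₂² = 73.8² = 5446.44000
μ₄/μ₂² = 14448.97 / 5446.44000 = 2.65292
β₂ ≈ 2.6529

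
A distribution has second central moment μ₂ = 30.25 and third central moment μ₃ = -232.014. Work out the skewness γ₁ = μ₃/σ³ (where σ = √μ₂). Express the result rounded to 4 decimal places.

σ = √μ₂ = √30.25 = 5.50000
σ³ = μ₂^(3/2) = 166.37500
γ₁ = μ₃/σ³ = -232.014 / 166.37500 ≈ -1.3945

-1.3945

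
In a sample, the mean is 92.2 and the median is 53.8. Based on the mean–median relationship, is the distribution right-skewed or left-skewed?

mean − median = 92.2 − 53.8 = 38.4
mean > median ⇒ the longer tail is on the right ⇒ right-skewed (positively skewed).

right-skewed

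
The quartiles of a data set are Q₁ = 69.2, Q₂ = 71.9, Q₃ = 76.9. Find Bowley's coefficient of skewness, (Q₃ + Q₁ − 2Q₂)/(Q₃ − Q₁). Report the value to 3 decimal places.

numerator: Q₃ + Q₁ − 2Q₂ = 76.9 + 69.2 − 2×71.9 = 2.3000
denominator: Q₃ − Q₁ = 76.9 − 69.2 = 7.7000
Bowley skewness = 2.3000 / 7.7000 ≈ 0.299

0.299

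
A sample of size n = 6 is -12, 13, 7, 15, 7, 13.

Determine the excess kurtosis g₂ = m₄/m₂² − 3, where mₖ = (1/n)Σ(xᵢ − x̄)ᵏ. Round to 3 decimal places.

x̄ = 7.1667
Σ(xᵢ − x̄)² = 496.8333 ⇒ m₂ = 82.80556
Σ(xᵢ − x̄)⁴ = 141035.1528 ⇒ m₄ = 23505.85880
m₂² = 6856.76003
g₂ = m₄/m₂² − 3 = 3.42813 − 3 ≈ 0.428

0.428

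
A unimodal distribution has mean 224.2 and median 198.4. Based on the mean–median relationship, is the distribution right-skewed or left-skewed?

mean − median = 224.2 − 198.4 = 25.8
mean > median ⇒ the longer tail is on the right ⇒ right-skewed (positively skewed).

right-skewed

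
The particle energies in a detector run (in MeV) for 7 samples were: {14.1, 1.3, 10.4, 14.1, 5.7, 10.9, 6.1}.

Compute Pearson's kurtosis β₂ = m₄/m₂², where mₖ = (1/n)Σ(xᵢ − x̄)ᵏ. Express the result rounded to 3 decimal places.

1.896

x̄ = 8.9429
Σ(xᵢ − x̄)² = 136.1571 ⇒ m₂ = 19.45102
Σ(xᵢ − x̄)⁴ = 5021.9022 ⇒ m₄ = 717.41460
m₂² = 378.34219
β₂ = m₄/m₂² = 717.41460 / 378.34219 ≈ 1.896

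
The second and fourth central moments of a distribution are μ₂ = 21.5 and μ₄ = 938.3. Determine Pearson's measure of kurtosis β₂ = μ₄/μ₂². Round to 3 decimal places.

2.030

μ₂² = 21.5² = 462.25000
μ₄/μ₂² = 938.3 / 462.25000 = 2.02985
β₂ ≈ 2.030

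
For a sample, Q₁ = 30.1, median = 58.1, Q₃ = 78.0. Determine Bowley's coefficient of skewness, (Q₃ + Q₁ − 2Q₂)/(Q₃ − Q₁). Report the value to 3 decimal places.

-0.169

numerator: Q₃ + Q₁ − 2Q₂ = 78.0 + 30.1 − 2×58.1 = -8.1000
denominator: Q₃ − Q₁ = 78.0 − 30.1 = 47.9000
Bowley skewness = -8.1000 / 47.9000 ≈ -0.169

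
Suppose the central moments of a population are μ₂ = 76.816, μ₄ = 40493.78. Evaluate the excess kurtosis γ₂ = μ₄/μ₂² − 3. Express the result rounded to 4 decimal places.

μ₂² = 76.816² = 5900.69786
μ₄/μ₂² = 40493.78 / 5900.69786 = 6.86254
γ₂ = 6.86254 − 3 ≈ 3.8625

3.8625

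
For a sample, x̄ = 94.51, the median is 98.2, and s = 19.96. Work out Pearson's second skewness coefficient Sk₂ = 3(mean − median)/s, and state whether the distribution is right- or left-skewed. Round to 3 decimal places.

Sk₂ = 3(94.51 − 98.2) / 19.96 = 3 × -3.6900 / 19.96
    = -11.0700 / 19.96 ≈ -0.555
Sk₂ < 0 ⇒ mean < median ⇒ left-skewed (negative skew).

-0.555, left-skewed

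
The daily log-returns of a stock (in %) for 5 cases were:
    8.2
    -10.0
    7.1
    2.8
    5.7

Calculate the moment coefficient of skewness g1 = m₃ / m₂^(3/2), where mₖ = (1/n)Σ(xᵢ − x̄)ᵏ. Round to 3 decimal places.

-1.241

x̄ = (8.2 - 10.0 + 7.1 + 2.8 + 5.7) / 5 = 2.7600
deviations (xᵢ − x̄): 5.4400, -12.7600, 4.3400, 0.0400, 2.9400
Σ(xᵢ − x̄)² = 219.8920 ⇒ m₂ = 219.8920/5 = 43.97840
Σ(xᵢ − x̄)³ = -1809.4046 ⇒ m₃ = -1809.4046/5 = -361.88093
m₂^(3/2) = 43.97840^(1.5) = 291.64809
g1 = m₃ / m₂^(3/2) = -361.88093 / 291.64809 ≈ -1.241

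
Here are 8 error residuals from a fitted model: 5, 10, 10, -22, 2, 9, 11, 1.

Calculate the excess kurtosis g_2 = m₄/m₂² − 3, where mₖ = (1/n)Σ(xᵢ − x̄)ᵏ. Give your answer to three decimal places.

x̄ = 3.2500
Σ(xᵢ − x̄)² = 831.5000 ⇒ m₂ = 103.93750
Σ(xᵢ − x̄)⁴ = 415375.9063 ⇒ m₄ = 51921.98828
m₂² = 10803.00391
g_2 = m₄/m₂² − 3 = 4.80625 − 3 ≈ 1.806

1.806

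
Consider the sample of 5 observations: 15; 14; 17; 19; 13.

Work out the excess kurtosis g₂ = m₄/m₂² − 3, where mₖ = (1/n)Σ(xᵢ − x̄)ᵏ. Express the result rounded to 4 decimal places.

-1.2363

x̄ = 15.6000
Σ(xᵢ − x̄)² = 23.2000 ⇒ m₂ = 4.64000
Σ(xᵢ − x̄)⁴ = 189.8560 ⇒ m₄ = 37.97120
m₂² = 21.52960
g₂ = m₄/m₂² − 3 = 1.76367 − 3 ≈ -1.2363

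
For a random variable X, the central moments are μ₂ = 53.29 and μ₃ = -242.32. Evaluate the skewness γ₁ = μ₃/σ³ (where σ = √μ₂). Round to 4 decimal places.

σ = √μ₂ = √53.29 = 7.30000
σ³ = μ₂^(3/2) = 389.01700
γ₁ = μ₃/σ³ = -242.32 / 389.01700 ≈ -0.6229

-0.6229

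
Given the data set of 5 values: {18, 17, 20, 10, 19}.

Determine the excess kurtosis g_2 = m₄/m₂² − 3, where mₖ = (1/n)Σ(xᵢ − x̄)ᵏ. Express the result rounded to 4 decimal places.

-0.1240

x̄ = 16.8000
Σ(xᵢ − x̄)² = 62.8000 ⇒ m₂ = 12.56000
Σ(xᵢ − x̄)⁴ = 2268.4960 ⇒ m₄ = 453.69920
m₂² = 157.75360
g_2 = m₄/m₂² − 3 = 2.87600 − 3 ≈ -0.1240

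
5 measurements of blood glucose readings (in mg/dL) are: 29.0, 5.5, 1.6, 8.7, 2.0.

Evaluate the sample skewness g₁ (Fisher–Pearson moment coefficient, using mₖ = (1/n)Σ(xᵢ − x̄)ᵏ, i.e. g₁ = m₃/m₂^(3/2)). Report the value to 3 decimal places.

1.271

x̄ = (29.0 + 5.5 + 1.6 + 8.7 + 2.0) / 5 = 9.3600
deviations (xᵢ − x̄): 19.6400, -3.8600, -7.7600, -0.6600, -7.3600
Σ(xᵢ − x̄)² = 515.4520 ⇒ m₂ = 515.4520/5 = 103.09040
Σ(xᵢ − x̄)³ = 6651.9526 ⇒ m₃ = 6651.9526/5 = 1330.39051
m₂^(3/2) = 103.09040^(1.5) = 1046.71232
g₁ = m₃ / m₂^(3/2) = 1330.39051 / 1046.71232 ≈ 1.271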